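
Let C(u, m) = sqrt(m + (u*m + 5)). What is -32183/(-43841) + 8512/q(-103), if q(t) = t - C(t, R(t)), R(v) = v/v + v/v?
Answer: -680163377/8461313 + 152*I*sqrt(199)/193 ≈ -80.385 + 11.11*I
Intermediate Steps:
R(v) = 2 (R(v) = 1 + 1 = 2)
C(u, m) = sqrt(5 + m + m*u) (C(u, m) = sqrt(m + (m*u + 5)) = sqrt(m + (5 + m*u)) = sqrt(5 + m + m*u))
q(t) = t - sqrt(7 + 2*t) (q(t) = t - sqrt(5 + 2 + 2*t) = t - sqrt(7 + 2*t))
-32183/(-43841) + 8512/q(-103) = -32183/(-43841) + 8512/(-103 - sqrt(7 + 2*(-103))) = -32183*(-1/43841) + 8512/(-103 - sqrt(7 - 206)) = 32183/43841 + 8512/(-103 - sqrt(-199)) = 32183/43841 + 8512/(-103 - I*sqrt(199))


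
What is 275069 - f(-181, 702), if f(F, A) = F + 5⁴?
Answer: 274625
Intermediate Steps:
f(F, A) = 625 + F (f(F, A) = F + 625 = 625 + F)
275069 - f(-181, 702) = 275069 - (625 - 181) = 275069 - 1*444 = 275069 - 444 = 274625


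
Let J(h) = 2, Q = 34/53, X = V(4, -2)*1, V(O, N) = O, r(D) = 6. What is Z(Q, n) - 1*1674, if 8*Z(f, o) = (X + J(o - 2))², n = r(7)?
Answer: -3339/2 ≈ -1669.5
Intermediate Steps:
X = 4 (X = 4*1 = 4)
Q = 34/53 (Q = 34*(1/53) = 34/53 ≈ 0.64151)
n = 6
Z(f, o) = 9/2 (Z(f, o) = (4 + 2)²/8 = (⅛)*6² = (⅛)*36 = 9/2)
Z(Q, n) - 1*1674 = 9/2 - 1*1674 = 9/2 - 1674 = -3339/2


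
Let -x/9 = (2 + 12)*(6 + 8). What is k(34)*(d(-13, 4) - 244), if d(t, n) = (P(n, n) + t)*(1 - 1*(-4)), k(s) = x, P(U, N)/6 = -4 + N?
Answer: 545076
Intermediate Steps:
P(U, N) = -24 + 6*N (P(U, N) = 6*(-4 + N) = -24 + 6*N)
x = -1764 (x = -9*(2 + 12)*(6 + 8) = -126*14 = -9*196 = -1764)
k(s) = -1764
d(t, n) = -120 + 5*t + 30*n (d(t, n) = ((-24 + 6*n) + t)*(1 - 1*(-4)) = (-24 + t + 6*n)*(1 + 4) = (-24 + t + 6*n)*5 = -120 + 5*t + 30*n)
k(34)*(d(-13, 4) - 244) = -1764*((-120 + 5*(-13) + 30*4) - 244) = -1764*((-120 - 65 + 120) - 244) = -1764*(-65 - 244) = -1764*(-309) = 545076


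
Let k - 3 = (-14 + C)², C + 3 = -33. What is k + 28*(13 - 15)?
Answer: 2447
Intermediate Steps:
C = -36 (C = -3 - 33 = -36)
k = 2503 (k = 3 + (-14 - 36)² = 3 + (-50)² = 3 + 2500 = 2503)
k + 28*(13 - 15) = 2503 + 28*(13 - 15) = 2503 + 28*(-2) = 2503 - 56 = 2447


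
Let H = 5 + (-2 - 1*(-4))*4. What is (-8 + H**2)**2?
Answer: 25921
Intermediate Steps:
H = 13 (H = 5 + (-2 + 4)*4 = 5 + 2*4 = 5 + 8 = 13)
(-8 + H**2)**2 = (-8 + 13**2)**2 = (-8 + 169)**2 = 161**2 = 25921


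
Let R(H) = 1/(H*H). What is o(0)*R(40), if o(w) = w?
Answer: 0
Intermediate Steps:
R(H) = H**(-2)
o(0)*R(40) = 0/40**2 = 0*(1/1600) = 0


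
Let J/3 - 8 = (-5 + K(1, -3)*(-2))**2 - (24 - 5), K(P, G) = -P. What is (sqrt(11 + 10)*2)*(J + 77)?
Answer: 142*sqrt(21) ≈ 650.73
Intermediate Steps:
J = -6 (J = 24 + 3*((-5 - 1*1*(-2))**2 - (24 - 5)) = 24 + 3*((-5 - 1*(-2))**2 - 1*19) = 24 + 3*((-5 + 2)**2 - 19) = 24 + 3*((-3)**2 - 19) = 24 + 3*(9 - 19) = 24 + 3*(-10) = 24 - 30 = -6)
(sqrt(11 + 10)*2)*(J + 77) = (sqrt(11 + 10)*2)*(-6 + 77) = (sqrt(21)*2)*71 = (2*sqrt(21))*71 = 142*sqrt(21)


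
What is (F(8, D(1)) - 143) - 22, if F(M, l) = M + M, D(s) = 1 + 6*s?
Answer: -149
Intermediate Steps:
F(M, l) = 2*M
(F(8, D(1)) - 143) - 22 = (2*8 - 143) - 22 = (16 - 143) - 22 = -127 - 22 = -149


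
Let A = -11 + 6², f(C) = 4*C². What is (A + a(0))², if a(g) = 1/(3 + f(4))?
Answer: 2808976/4489 ≈ 625.75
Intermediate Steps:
a(g) = 1/67 (a(g) = 1/(3 + 4*4²) = 1/(3 + 4*16) = 1/(3 + 64) = 1/67)
A = 25 (A = -11 + 36 = 25)
(A + a(0))² = (25 + 1/67)² = (1676/67)² = 2808976/4489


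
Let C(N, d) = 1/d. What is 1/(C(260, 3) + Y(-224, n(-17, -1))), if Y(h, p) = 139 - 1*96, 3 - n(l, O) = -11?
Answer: 3/130 ≈ 0.023077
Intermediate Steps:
n(l, O) = 14 (n(l, O) = 3 - 1*(-11) = 3 + 11 = 14)
Y(h, p) = 43 (Y(h, p) = 139 - 96 = 43)
1/(C(260, 3) + Y(-224, n(-17, -1))) = 1/(1/3 + 43) = 1/(⅓ + 43) = 1/(130/3) = 3/130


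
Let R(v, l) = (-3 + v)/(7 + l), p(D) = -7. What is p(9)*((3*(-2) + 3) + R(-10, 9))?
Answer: 427/16 ≈ 26.688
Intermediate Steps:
R(v, l) = (-3 + v)/(7 + l)
p(9)*((3*(-2) + 3) + R(-10, 9)) = -7*((3*(-2) + 3) + (-3 - 10)/(7 + 9)) = -7*((-6 + 3) - 13/16) = -7*(-3 + (1/16)*(-13)) = -7*(-3 - 13/16) = -7*(-61/16) = 427/16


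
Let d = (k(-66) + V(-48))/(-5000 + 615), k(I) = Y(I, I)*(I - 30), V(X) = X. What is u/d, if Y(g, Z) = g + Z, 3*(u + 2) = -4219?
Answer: 18526625/37872 ≈ 489.19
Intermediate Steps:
u = -4225/3 (u = -2 + (1/3)*(-4219) = -2 - 4219/3 = -4225/3 ≈ -1408.3)
Y(g, Z) = Z + g
k(I) = 2*I*(-30 + I) (k(I) = (I + I)*(I - 30) = (2*I)*(-30 + I) = 2*I*(-30 + I))
d = -12624/4385 (d = (2*(-66)*(-30 - 66) - 48)/(-5000 + 615) = (2*(-66)*(-96) - 48)/(-4385) = (12672 - 48)*(-1/4385) = 12624*(-1/4385) = -12624/4385 ≈ -2.8789)
u/d = -4225/(3*(-12624/4385)) = -4225/3*(-4385/12624) = 18526625/37872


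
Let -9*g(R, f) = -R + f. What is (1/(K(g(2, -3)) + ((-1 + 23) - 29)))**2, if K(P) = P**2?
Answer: 6561/293764 ≈ 0.022334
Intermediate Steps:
g(R, f) = -f/9 + R/9 (g(R, f) = -(-R + f)/9 = -(f - R)/9 = -f/9 + R/9)
(1/(K(g(2, -3)) + ((-1 + 23) - 29)))**2 = (1/((-1/9*(-3) + (1/9)*2)**2 + ((-1 + 23) - 29)))**2 = (1/((1/3 + 2/9)**2 + (22 - 29)))**2 = (1/((5/9)**2 - 7))**2 = (1/(25/81 - 7))**2 = (1/(-542/81))**2 = (-81/542)**2 = 6561/293764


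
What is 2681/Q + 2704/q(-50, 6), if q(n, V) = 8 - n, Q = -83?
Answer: 34467/2407 ≈ 14.319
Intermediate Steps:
2681/Q + 2704/q(-50, 6) = 2681/(-83) + 2704/(8 - 1*(-50)) = 2681*(-1/83) + 2704/(8 + 50) = -2681/83 + 2704/58 = -2681/83 + 2704*(1/58) = -2681/83 + 1352/29 = 34467/2407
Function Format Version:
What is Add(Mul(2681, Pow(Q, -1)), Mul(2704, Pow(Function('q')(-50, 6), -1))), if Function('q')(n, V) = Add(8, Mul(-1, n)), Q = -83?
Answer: Rational(34467, 2407) ≈ 14.319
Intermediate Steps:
Add(Mul(2681, Pow(Q, -1)), Mul(2704, Pow(Function('q')(-50, 6), -1))) = Add(Mul(2681, Pow(-83, -1)), Mul(2704, Pow(Add(8, Mul(-1, -50)), -1))) = Add(Mul(2681, Rational(-1, 83)), Mul(2704, Pow(Add(8, 50), -1))) = Add(Rational(-2681, 83), Mul(2704, Pow(58, -1))) = Add(Rational(-2681, 83), Mul(2704, Rational(1, 58))) = Add(Rational(-2681, 83), Rational(1352, 29)) = Rational(34467, 2407)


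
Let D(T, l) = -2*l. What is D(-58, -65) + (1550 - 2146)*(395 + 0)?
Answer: -235290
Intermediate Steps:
D(-58, -65) + (1550 - 2146)*(395 + 0) = -2*(-65) + (1550 - 2146)*(395 + 0) = 130 - 596*395 = 130 - 235420 = -235290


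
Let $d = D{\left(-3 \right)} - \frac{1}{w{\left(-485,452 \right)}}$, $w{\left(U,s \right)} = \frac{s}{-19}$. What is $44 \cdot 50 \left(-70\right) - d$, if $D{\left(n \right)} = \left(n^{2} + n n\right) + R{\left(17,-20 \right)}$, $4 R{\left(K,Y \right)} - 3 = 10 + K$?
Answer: $- \frac{69619545}{452} \approx -1.5403 \cdot 10^{5}$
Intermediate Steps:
$w{\left(U,s \right)} = - \frac{s}{19}$ ($w{\left(U,s \right)} = s \left(- \frac{1}{19}\right) = - \frac{s}{19}$)
$R{\left(K,Y \right)} = \frac{13}{4} + \frac{K}{4}$ ($R{\left(K,Y \right)} = \frac{3}{4} + \frac{10 + K}{4} = \frac{3}{4} + \left(\frac{5}{2} + \frac{K}{4}\right) = \frac{13}{4} + \frac{K}{4}$)
$D{\left(n \right)} = \frac{15}{2} + 2 n^{2}$ ($D{\left(n \right)} = \left(n^{2} + n n\right) + \left(\frac{13}{4} + \frac{1}{4} \cdot 17\right) = \left(n^{2} + n^{2}\right) + \left(\frac{13}{4} + \frac{17}{4}\right) = 2 n^{2} + \frac{15}{2} = \frac{15}{2} + 2 n^{2}$)
$d = \frac{11545}{452}$ ($d = \left(\frac{15}{2} + 2 \left(-3\right)^{2}\right) - \frac{1}{\left(- \frac{1}{19}\right) 452} = \left(\frac{15}{2} + 2 \cdot 9\right) - \frac{1}{- \frac{452}{19}} = \left(\frac{15}{2} + 18\right) - - \frac{19}{452} = \frac{51}{2} + \frac{19}{452} = \frac{11545}{452} \approx 25.542$)
$44 \cdot 50 \left(-70\right) - d = 44 \cdot 50 \left(-70\right) - \frac{11545}{452} = 2200 \left(-70\right) - \frac{11545}{452} = -154000 - \frac{11545}{452} = - \frac{69619545}{452}$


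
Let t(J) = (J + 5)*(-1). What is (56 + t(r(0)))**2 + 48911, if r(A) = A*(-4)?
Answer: 51512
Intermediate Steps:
r(A) = -4*A
t(J) = -5 - J (t(J) = (5 + J)*(-1) = -5 - J)
(56 + t(r(0)))**2 + 48911 = (56 + (-5 - (-4)*0))**2 + 48911 = (56 + (-5 - 1*0))**2 + 48911 = (56 + (-5 + 0))**2 + 48911 = (56 - 5)**2 + 48911 = 51**2 + 48911 = 2601 + 48911 = 51512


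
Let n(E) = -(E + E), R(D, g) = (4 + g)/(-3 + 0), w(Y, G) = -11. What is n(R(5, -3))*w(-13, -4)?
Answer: -22/3 ≈ -7.3333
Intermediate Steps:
R(D, g) = -4/3 - g/3 (R(D, g) = (4 + g)/(-3) = (4 + g)*(-1/3) = -4/3 - g/3)
n(E) = -2*E
n(R(5, -3))*w(-13, -4) = -2*(-4/3 - 1/3*(-3))*(-11) = -2*(-4/3 + 1)*(-11) = -2*(-1/3)*(-11) = (2/3)*(-11) = -22/3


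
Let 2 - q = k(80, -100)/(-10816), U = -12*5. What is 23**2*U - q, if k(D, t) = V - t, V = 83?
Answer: -343321655/10816 ≈ -31742.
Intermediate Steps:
k(D, t) = 83 - t
U = -60
q = 21815/10816 (q = 2 - (83 - 1*(-100))/(-10816) = 2 - (83 + 100)*(-1)/10816 = 2 - 183*(-1)/10816 = 2 - 1*(-183/10816) = 2 + 183/10816 = 21815/10816 ≈ 2.0169)
23**2*U - q = 23**2*(-60) - 1*21815/10816 = 529*(-60) - 21815/10816 = -31740 - 21815/10816 = -343321655/10816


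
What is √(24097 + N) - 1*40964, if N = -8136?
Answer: -40964 + √15961 ≈ -40838.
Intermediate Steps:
√(24097 + N) - 1*40964 = √(24097 - 8136) - 1*40964 = √15961 - 40964 = -40964 + √15961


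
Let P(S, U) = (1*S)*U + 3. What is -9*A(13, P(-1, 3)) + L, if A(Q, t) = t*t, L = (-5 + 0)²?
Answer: 25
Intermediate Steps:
P(S, U) = 3 + S*U (P(S, U) = S*U + 3 = 3 + S*U)
L = 25 (L = (-5)² = 25)
A(Q, t) = t²
-9*A(13, P(-1, 3)) + L = -9*(3 - 1*3)² + 25 = -9*(3 - 3)² + 25 = -9*0² + 25 = -9*0 + 25 = 0 + 25 = 25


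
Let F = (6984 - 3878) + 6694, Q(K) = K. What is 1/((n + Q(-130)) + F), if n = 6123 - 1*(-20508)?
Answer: 1/36301 ≈ 2.7547e-5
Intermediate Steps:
F = 9800 (F = 3106 + 6694 = 9800)
n = 26631 (n = 6123 + 20508 = 26631)
1/((n + Q(-130)) + F) = 1/((26631 - 130) + 9800) = 1/(26501 + 9800) = 1/36301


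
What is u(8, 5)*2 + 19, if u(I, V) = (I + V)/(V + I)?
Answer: 21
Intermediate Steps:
u(I, V) = 1 (u(I, V) = (I + V)/(I + V) = 1)
u(8, 5)*2 + 19 = 1*2 + 19 = 2 + 19 = 21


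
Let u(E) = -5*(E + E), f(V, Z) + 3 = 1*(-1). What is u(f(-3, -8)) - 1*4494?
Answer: -4454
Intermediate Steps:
f(V, Z) = -4 (f(V, Z) = -3 + 1*(-1) = -3 - 1 = -4)
u(E) = -10*E
u(f(-3, -8)) - 1*4494 = -10*(-4) - 1*4494 = 40 - 4494 = -4454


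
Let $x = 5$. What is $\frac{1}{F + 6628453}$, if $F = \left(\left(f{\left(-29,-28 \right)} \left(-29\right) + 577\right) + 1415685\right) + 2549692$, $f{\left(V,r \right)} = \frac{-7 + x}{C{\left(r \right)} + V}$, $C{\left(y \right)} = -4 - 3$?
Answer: $\frac{18}{190699297} \approx 9.4389 \cdot 10^{-8}$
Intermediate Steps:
$C{\left(y \right)} = -7$
$f{\left(V,r \right)} = - \frac{2}{-7 + V}$ ($f{\left(V,r \right)} = \frac{-7 + 5}{-7 + V} = - \frac{2}{-7 + V}$)
$F = \frac{71387143}{18}$ ($F = \left(\left(- \frac{2}{-7 - 29} \left(-29\right) + 577\right) + 1415685\right) + 2549692 = \left(\left(- \frac{2}{-36} \left(-29\right) + 577\right) + 1415685\right) + 2549692 = \left(\left(\left(-2\right) \left(- \frac{1}{36}\right) \left(-29\right) + 577\right) + 1415685\right) + 2549692 = \left(\left(\frac{1}{18} \left(-29\right) + 577\right) + 1415685\right) + 2549692 = \left(\left(- \frac{29}{18} + 577\right) + 1415685\right) + 2549692 = \left(\frac{10357}{18} + 1415685\right) + 2549692 = \frac{25492687}{18} + 2549692 = \frac{71387143}{18} \approx 3.966 \cdot 10^{6}$)
$\frac{1}{F + 6628453} = \frac{1}{\frac{71387143}{18} + 6628453} = \frac{1}{\frac{190699297}{18}} = \frac{18}{190699297}$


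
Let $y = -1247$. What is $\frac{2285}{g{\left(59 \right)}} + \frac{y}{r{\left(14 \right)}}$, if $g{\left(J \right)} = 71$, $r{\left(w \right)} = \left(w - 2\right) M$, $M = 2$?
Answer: $- \frac{33697}{1704} \approx -19.775$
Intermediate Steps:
$r{\left(w \right)} = -4 + 2 w$ ($r{\left(w \right)} = \left(w - 2\right) 2 = \left(-2 + w\right) 2 = -4 + 2 w$)
$\frac{2285}{g{\left(59 \right)}} + \frac{y}{r{\left(14 \right)}} = \frac{2285}{71} - \frac{1247}{-4 + 2 \cdot 14} = 2285 \cdot \frac{1}{71} - \frac{1247}{-4 + 28} = \frac{2285}{71} - \frac{1247}{24} = - \frac{33697}{1704}$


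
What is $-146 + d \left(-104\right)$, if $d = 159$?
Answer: $-16682$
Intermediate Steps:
$-146 + d \left(-104\right) = -146 + 159 \left(-104\right) = -146 - 16536 = -16682$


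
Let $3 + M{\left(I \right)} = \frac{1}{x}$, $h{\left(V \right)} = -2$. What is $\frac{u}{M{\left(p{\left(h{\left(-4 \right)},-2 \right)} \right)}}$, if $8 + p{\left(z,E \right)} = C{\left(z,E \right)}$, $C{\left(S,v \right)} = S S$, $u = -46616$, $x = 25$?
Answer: $\frac{582700}{37} \approx 15749.0$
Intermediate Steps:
$C{\left(S,v \right)} = S^{2}$
$p{\left(z,E \right)} = -8 + z^{2}$
$M{\left(I \right)} = - \frac{74}{25}$ ($M{\left(I \right)} = -3 + \frac{1}{25} = - \frac{74}{25}$)
$\frac{u}{M{\left(p{\left(h{\left(-4 \right)},-2 \right)} \right)}} = - \frac{46616}{- \frac{74}{25}} = \left(-46616\right) \left(- \frac{25}{74}\right) = \frac{582700}{37}$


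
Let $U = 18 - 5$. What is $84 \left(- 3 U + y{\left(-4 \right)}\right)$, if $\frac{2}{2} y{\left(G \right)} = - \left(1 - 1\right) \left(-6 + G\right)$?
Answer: $-3276$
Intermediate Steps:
$U = 13$ ($U = 18 - 5 = 13$)
$y{\left(G \right)} = 0$ ($y{\left(G \right)} = - \left(1 - 1\right) \left(-6 + G\right) = - 0 \left(-6 + G\right) = \left(-1\right) 0 = 0$)
$84 \left(- 3 U + y{\left(-4 \right)}\right) = 84 \left(\left(-3\right) 13 + 0\right) = 84 \left(-39 + 0\right) = 84 \left(-39\right) = -3276$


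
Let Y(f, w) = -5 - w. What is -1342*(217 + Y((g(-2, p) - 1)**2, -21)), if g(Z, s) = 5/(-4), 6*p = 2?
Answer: -312686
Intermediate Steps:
p = 1/3 (p = (1/6)*2 = 1/3 ≈ 0.33333)
g(Z, s) = -5/4 (g(Z, s) = 5*(-1/4) = -5/4)
-1342*(217 + Y((g(-2, p) - 1)**2, -21)) = -1342*(217 + (-5 - 1*(-21))) = -1342*(217 + (-5 + 21)) = -1342*(217 + 16) = -1342*233 = -312686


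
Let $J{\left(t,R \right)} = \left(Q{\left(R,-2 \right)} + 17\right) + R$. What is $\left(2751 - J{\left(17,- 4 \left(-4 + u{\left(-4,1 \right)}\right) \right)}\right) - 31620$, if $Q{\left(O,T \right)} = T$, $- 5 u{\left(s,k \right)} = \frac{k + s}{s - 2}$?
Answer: $- \frac{144502}{5} \approx -28900.0$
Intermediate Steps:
$u{\left(s,k \right)} = - \frac{k + s}{5 \left(-2 + s\right)}$ ($u{\left(s,k \right)} = - \frac{\left(k + s\right) \frac{1}{s - 2}}{5} = - \frac{\left(k + s\right) \frac{1}{-2 + s}}{5} = - \frac{\frac{1}{-2 + s} \left(k + s\right)}{5} = - \frac{k + s}{5 \left(-2 + s\right)}$)
$J{\left(t,R \right)} = 15 + R$ ($J{\left(t,R \right)} = \left(-2 + 17\right) + R = 15 + R$)
$\left(2751 - J{\left(17,- 4 \left(-4 + u{\left(-4,1 \right)}\right) \right)}\right) - 31620 = \left(2751 - \left(15 - 4 \left(-4 + \frac{\left(-1\right) 1 - -4}{5 \left(-2 - 4\right)}\right)\right)\right) - 31620 = \left(2751 - \left(15 - 4 \left(-4 + \frac{-1 + 4}{5 \left(-6\right)}\right)\right)\right) - 31620 = \left(2751 - \left(15 - 4 \left(-4 + \frac{1}{5} \left(- \frac{1}{6}\right) 3\right)\right)\right) - 31620 = \left(2751 - \left(15 - 4 \left(-4 - \frac{1}{10}\right)\right)\right) - 31620 = \left(2751 - \left(15 - - \frac{82}{5}\right)\right) - 31620 = \left(2751 - \left(15 + \frac{82}{5}\right)\right) - 31620 = \left(2751 - \frac{157}{5}\right) - 31620 = \frac{13598}{5} - 31620 = - \frac{144502}{5}$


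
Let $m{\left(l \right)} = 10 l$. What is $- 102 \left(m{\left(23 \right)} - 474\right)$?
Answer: $24888$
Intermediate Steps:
$- 102 \left(m{\left(23 \right)} - 474\right) = - 102 \left(10 \cdot 23 - 474\right) = - 102 \left(230 - 474\right) = \left(-102\right) \left(-244\right) = 24888$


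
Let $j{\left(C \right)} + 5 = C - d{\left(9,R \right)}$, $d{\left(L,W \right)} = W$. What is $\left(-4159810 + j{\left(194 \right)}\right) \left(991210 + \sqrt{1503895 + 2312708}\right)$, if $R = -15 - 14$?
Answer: $-4123029186320 - 12478776 \sqrt{424067} \approx -4.1312 \cdot 10^{12}$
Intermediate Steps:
$R = -29$ ($R = -15 - 14 = -29$)
$j{\left(C \right)} = 24 + C$ ($j{\left(C \right)} = -5 + \left(C - -29\right) = -5 + \left(C + 29\right) = -5 + \left(29 + C\right) = 24 + C$)
$\left(-4159810 + j{\left(194 \right)}\right) \left(991210 + \sqrt{1503895 + 2312708}\right) = \left(-4159810 + \left(24 + 194\right)\right) \left(991210 + \sqrt{1503895 + 2312708}\right) = \left(-4159810 + 218\right) \left(991210 + \sqrt{3816603}\right) = - 4159592 \left(991210 + 3 \sqrt{424067}\right) = -4123029186320 - 12478776 \sqrt{424067}$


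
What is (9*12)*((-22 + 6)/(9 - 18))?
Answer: 192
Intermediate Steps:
(9*12)*((-22 + 6)/(9 - 18)) = 108*(-16/(-9)) = 108*(-16*(-1/9)) = 108*(16/9) = 192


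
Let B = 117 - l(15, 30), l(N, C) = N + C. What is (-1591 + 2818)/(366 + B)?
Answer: 409/146 ≈ 2.8014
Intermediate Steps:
l(N, C) = C + N
B = 72 (B = 117 - (30 + 15) = 117 - 1*45 = 117 - 45 = 72)
(-1591 + 2818)/(366 + B) = (-1591 + 2818)/(366 + 72) = 1227/438 = 1227*(1/438) = 409/146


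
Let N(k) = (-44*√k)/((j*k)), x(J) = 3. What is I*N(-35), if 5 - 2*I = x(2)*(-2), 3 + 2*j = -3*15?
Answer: -121*I*√35/420 ≈ -1.7044*I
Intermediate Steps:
j = -24 (j = -3/2 + (-3*15)/2 = -3/2 + (½)*(-45) = -3/2 - 45/2 = -24)
I = 11/2 (I = 5/2 - 3*(-2)/2 = 5/2 - ½*(-6) = 5/2 + 3 = 11/2 ≈ 5.5000)
N(k) = 11/(6*√k) (N(k) = (-44*√k)/((-24*k)) = (-44*√k)*(-1/(24*k)) = 11/(6*√k))
I*N(-35) = 11*(11/(6*√(-35)))/2 = 11*(11*(-I*√35/35)/6)/2 = 11*(-11*I*√35/210)/2 = -121*I*√35/420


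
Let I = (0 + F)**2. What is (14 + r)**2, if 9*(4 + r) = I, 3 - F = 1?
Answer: 8836/81 ≈ 109.09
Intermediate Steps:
F = 2 (F = 3 - 1*1 = 3 - 1 = 2)
I = 4 (I = (0 + 2)**2 = 2**2 = 4)
r = -32/9 (r = -4 + (1/9)*4 = -4 + 4/9 = -32/9 ≈ -3.5556)
(14 + r)**2 = (14 - 32/9)**2 = (94/9)**2 = 8836/81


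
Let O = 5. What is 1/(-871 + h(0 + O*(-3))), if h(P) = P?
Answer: -1/886 ≈ -0.0011287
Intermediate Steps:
1/(-871 + h(0 + O*(-3))) = 1/(-871 + (0 + 5*(-3))) = 1/(-871 + (0 - 15)) = 1/(-871 - 15) = 1/(-886) = -1/886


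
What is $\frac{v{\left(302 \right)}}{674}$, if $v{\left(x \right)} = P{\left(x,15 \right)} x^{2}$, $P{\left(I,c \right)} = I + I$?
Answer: $\frac{27543608}{337} \approx 81732.0$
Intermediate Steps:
$P{\left(I,c \right)} = 2 I$
$v{\left(x \right)} = 2 x^{3}$ ($v{\left(x \right)} = 2 x x^{2} = 2 x^{3}$)
$\frac{v{\left(302 \right)}}{674} = \frac{2 \cdot 302^{3}}{674} = 2 \cdot 27543608 \cdot \frac{1}{674} = 55087216 \cdot \frac{1}{674} = \frac{27543608}{337}$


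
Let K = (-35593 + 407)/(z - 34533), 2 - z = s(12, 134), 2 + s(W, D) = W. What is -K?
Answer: -35186/34541 ≈ -1.0187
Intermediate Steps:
s(W, D) = -2 + W
z = -8 (z = 2 - (-2 + 12) = 2 - 1*10 = 2 - 10 = -8)
K = 35186/34541 (K = (-35593 + 407)/(-8 - 34533) = -35186/(-34541) = -35186*(-1/34541) = 35186/34541 ≈ 1.0187)
-K = -1*35186/34541 = -35186/34541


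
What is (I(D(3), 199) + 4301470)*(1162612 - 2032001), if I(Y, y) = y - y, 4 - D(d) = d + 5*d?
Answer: -3739650701830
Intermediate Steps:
D(d) = 4 - 6*d (D(d) = 4 - (d + 5*d) = 4 - 6*d)
I(Y, y) = 0
(I(D(3), 199) + 4301470)*(1162612 - 2032001) = (0 + 4301470)*(1162612 - 2032001) = 4301470*(-869389) = -3739650701830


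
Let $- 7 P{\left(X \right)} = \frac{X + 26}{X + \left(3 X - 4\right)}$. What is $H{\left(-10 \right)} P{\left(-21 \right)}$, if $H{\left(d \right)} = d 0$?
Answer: $0$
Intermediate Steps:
$H{\left(d \right)} = 0$
$P{\left(X \right)} = - \frac{26 + X}{7 \left(-4 + 4 X\right)}$ ($P{\left(X \right)} = - \frac{\left(X + 26\right) \frac{1}{X + \left(3 X - 4\right)}}{7} = - \frac{\left(26 + X\right) \frac{1}{X + \left(3 X - 4\right)}}{7} = - \frac{\left(26 + X\right) \frac{1}{X + \left(-4 + 3 X\right)}}{7} = - \frac{\left(26 + X\right) \frac{1}{-4 + 4 X}}{7} = - \frac{\frac{1}{-4 + 4 X} \left(26 + X\right)}{7} = - \frac{26 + X}{7 \left(-4 + 4 X\right)}$)
$H{\left(-10 \right)} P{\left(-21 \right)} = 0 \frac{-26 - -21}{28 \left(-1 - 21\right)} = 0 \frac{-26 + 21}{28 \left(-22\right)} = 0 \cdot \frac{1}{28} \left(- \frac{1}{22}\right) \left(-5\right) = 0 \cdot \frac{5}{616} = 0$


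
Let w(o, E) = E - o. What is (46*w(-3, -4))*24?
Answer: -1104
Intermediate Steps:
(46*w(-3, -4))*24 = (46*(-4 - 1*(-3)))*24 = (46*(-4 + 3))*24 = (46*(-1))*24 = -46*24 = -1104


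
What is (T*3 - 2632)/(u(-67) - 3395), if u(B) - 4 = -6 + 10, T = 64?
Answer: 2440/3387 ≈ 0.72040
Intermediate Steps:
u(B) = 8 (u(B) = 4 + (-6 + 10) = 4 + 4 = 8)
(T*3 - 2632)/(u(-67) - 3395) = (64*3 - 2632)/(8 - 3395) = (192 - 2632)/(-3387) = -2440*(-1/3387) = 2440/3387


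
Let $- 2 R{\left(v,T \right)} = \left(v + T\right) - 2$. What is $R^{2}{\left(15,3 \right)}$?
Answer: $64$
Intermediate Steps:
$R{\left(v,T \right)} = 1 - \frac{T}{2} - \frac{v}{2}$ ($R{\left(v,T \right)} = - \frac{\left(v + T\right) - 2}{2} = - \frac{\left(T + v\right) - 2}{2} = - \frac{-2 + T + v}{2} = 1 - \frac{T}{2} - \frac{v}{2}$)
$R^{2}{\left(15,3 \right)} = \left(1 - \frac{3}{2} - \frac{15}{2}\right)^{2} = \left(-8\right)^{2} = 64$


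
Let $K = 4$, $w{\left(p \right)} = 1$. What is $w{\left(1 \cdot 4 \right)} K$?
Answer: $4$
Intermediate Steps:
$w{\left(1 \cdot 4 \right)} K = 1 \cdot 4 = 4$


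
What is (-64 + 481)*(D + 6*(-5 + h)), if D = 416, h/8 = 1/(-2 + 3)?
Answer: 180978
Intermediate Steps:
h = 8 (h = 8/(-2 + 3) = 8/1 = 8*1 = 8)
(-64 + 481)*(D + 6*(-5 + h)) = (-64 + 481)*(416 + 6*(-5 + 8)) = 417*(416 + 6*3) = 417*(416 + 18) = 417*434 = 180978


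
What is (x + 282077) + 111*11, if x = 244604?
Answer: 527902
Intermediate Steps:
(x + 282077) + 111*11 = (244604 + 282077) + 111*11 = 526681 + 1221 = 527902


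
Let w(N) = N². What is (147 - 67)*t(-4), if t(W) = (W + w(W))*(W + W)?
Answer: -7680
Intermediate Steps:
t(W) = 2*W*(W + W²) (t(W) = (W + W²)*(W + W) = (W + W²)*(2*W) = 2*W*(W + W²))
(147 - 67)*t(-4) = (147 - 67)*(2*(-4)²*(1 - 4)) = 80*(2*16*(-3)) = 80*(-96) = -7680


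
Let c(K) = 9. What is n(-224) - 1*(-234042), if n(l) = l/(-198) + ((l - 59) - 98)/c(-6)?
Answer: 23166079/99 ≈ 2.3400e+5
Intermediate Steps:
n(l) = -157/9 + 7*l/66 (n(l) = l/(-198) + ((l - 59) - 98)/9 = l*(-1/198) + ((-59 + l) - 98)*(⅑) = -l/198 + (-157 + l)*(⅑) = -l/198 + (-157/9 + l/9) = -157/9 + 7*l/66)
n(-224) - 1*(-234042) = (-157/9 + (7/66)*(-224)) - 1*(-234042) = (-157/9 - 784/33) + 234042 = -4079/99 + 234042 = 23166079/99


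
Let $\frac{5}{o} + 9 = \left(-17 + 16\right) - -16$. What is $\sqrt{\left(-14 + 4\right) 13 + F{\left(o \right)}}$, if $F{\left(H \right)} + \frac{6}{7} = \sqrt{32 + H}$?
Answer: $\frac{\sqrt{-230832 + 294 \sqrt{1182}}}{42} \approx 11.186 i$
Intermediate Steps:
$o = \frac{5}{6}$ ($o = \frac{5}{-9 + \left(\left(-17 + 16\right) - -16\right)} = \frac{5}{-9 + \left(-1 + 16\right)} = \frac{5}{-9 + 15} = \frac{5}{6} \approx 0.83333$)
$F{\left(H \right)} = - \frac{6}{7} + \sqrt{32 + H}$
$\sqrt{\left(-14 + 4\right) 13 + F{\left(o \right)}} = \sqrt{\left(-14 + 4\right) 13 - \left(\frac{6}{7} - \sqrt{32 + \frac{5}{6}}\right)} = \sqrt{\left(-10\right) 13 - \left(\frac{6}{7} - \sqrt{\frac{197}{6}}\right)} = \sqrt{-130 - \left(\frac{6}{7} - \frac{\sqrt{1182}}{6}\right)} = \sqrt{- \frac{916}{7} + \frac{\sqrt{1182}}{6}}$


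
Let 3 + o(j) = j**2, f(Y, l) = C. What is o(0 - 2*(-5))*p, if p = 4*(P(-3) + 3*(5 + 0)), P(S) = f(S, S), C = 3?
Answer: 6984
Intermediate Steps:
f(Y, l) = 3
P(S) = 3
o(j) = -3 + j**2
p = 72 (p = 4*(3 + 3*(5 + 0)) = 4*(3 + 3*5) = 4*(3 + 15) = 4*18 = 72)
o(0 - 2*(-5))*p = (-3 + (0 - 2*(-5))**2)*72 = (-3 + (0 + 10)**2)*72 = (-3 + 10**2)*72 = (-3 + 100)*72 = 97*72 = 6984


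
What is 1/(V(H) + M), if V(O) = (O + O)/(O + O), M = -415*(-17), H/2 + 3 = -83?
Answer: 1/7056 ≈ 0.00014172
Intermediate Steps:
H = -172 (H = -6 + 2*(-83) = -6 - 166 = -172)
M = 7055
V(O) = 1 (V(O) = (2*O)/((2*O)) = (2*O)*(1/(2*O)) = 1)
1/(V(H) + M) = 1/(1 + 7055) = 1/7056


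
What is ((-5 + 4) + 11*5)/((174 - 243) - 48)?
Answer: -6/13 ≈ -0.46154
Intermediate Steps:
((-5 + 4) + 11*5)/((174 - 243) - 48) = (-1 + 55)/(-69 - 48) = 54/(-117) = 54*(-1/117) = -6/13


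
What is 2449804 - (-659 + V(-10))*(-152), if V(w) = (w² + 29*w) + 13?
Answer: 2322732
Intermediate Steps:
V(w) = 13 + w² + 29*w
2449804 - (-659 + V(-10))*(-152) = 2449804 - (-659 + (13 + (-10)² + 29*(-10)))*(-152) = 2449804 - (-659 + (13 + 100 - 290))*(-152) = 2449804 - (-659 - 177)*(-152) = 2449804 - (-836)*(-152) = 2449804 - 1*127072 = 2449804 - 127072 = 2322732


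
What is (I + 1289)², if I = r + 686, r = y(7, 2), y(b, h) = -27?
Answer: 3794704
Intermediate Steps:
r = -27
I = 659 (I = -27 + 686 = 659)
(I + 1289)² = (659 + 1289)² = 1948² = 3794704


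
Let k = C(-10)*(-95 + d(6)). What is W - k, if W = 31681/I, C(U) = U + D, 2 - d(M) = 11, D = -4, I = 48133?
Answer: -70049967/48133 ≈ -1455.3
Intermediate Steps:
d(M) = -9 (d(M) = 2 - 1*11 = 2 - 11 = -9)
C(U) = -4 + U (C(U) = U - 4 = -4 + U)
W = 31681/48133 ≈ 0.65820
k = 1456 (k = (-4 - 10)*(-95 - 9) = -14*(-104) = 1456)
W - k = 31681/48133 - 1*1456 = 31681/48133 - 1456 = -70049967/48133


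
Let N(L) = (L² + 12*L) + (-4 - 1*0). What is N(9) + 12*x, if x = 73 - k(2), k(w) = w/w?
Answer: 1049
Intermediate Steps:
k(w) = 1
x = 72 (x = 73 - 1*1 = 73 - 1 = 72)
N(L) = -4 + L² + 12*L (N(L) = (L² + 12*L) + (-4 + 0) = (L² + 12*L) - 4 = -4 + L² + 12*L)
N(9) + 12*x = (-4 + 9² + 12*9) + 12*72 = (-4 + 81 + 108) + 864 = 185 + 864 = 1049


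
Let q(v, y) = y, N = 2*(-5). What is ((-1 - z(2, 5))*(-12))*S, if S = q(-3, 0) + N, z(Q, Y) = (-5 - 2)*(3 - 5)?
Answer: -1800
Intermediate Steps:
N = -10
z(Q, Y) = 14 (z(Q, Y) = -7*(-2) = 14)
S = -10 (S = 0 - 10 = -10)
((-1 - z(2, 5))*(-12))*S = ((-1 - 1*14)*(-12))*(-10) = ((-1 - 14)*(-12))*(-10) = -15*(-12)*(-10) = 180*(-10) = -1800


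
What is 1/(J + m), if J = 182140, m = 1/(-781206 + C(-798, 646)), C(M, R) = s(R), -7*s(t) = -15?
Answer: 5468427/996019293773 ≈ 5.4903e-6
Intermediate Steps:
s(t) = 15/7 (s(t) = -⅐*(-15) = 15/7)
C(M, R) = 15/7
m = -7/5468427 (m = 1/(-781206 + 15/7) = 1/(-5468427/7) = -7/5468427 ≈ -1.2801e-6)
1/(J + m) = 1/(182140 - 7/5468427) = 1/(996019293773/5468427) = 5468427/996019293773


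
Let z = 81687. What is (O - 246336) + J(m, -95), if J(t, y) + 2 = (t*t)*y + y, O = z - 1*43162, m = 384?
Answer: -14216228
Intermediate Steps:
O = 38525 (O = 81687 - 1*43162 = 81687 - 43162 = 38525)
J(t, y) = -2 + y + y*t² (J(t, y) = -2 + ((t*t)*y + y) = -2 + (t²*y + y) = -2 + (y*t² + y) = -2 + (y + y*t²) = -2 + y + y*t²)
(O - 246336) + J(m, -95) = (38525 - 246336) + (-2 - 95 - 95*384²) = -207811 + (-2 - 95 - 95*147456) = -207811 + (-2 - 95 - 14008320) = -207811 - 14008417 = -14216228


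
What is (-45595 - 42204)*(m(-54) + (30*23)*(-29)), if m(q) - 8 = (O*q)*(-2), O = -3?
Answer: 1784602474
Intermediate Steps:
m(q) = 8 + 6*q (m(q) = 8 - 3*q*(-2) = 8 + 6*q)
(-45595 - 42204)*(m(-54) + (30*23)*(-29)) = (-45595 - 42204)*((8 + 6*(-54)) + (30*23)*(-29)) = -87799*((8 - 324) + 690*(-29)) = -87799*(-316 - 20010) = -87799*(-20326) = 1784602474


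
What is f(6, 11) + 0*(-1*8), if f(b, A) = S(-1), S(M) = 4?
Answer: 4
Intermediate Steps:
f(b, A) = 4
f(6, 11) + 0*(-1*8) = 4 + 0*(-1*8) = 4 + 0*(-8) = 4 + 0 = 4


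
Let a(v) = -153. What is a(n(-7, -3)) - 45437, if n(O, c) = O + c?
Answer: -45590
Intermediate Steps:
a(n(-7, -3)) - 45437 = -153 - 45437 = -45590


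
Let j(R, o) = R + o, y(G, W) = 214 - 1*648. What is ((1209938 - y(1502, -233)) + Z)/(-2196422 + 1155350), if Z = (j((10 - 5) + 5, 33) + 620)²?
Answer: -1649941/1041072 ≈ -1.5848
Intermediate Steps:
y(G, W) = -434 (y(G, W) = 214 - 648 = -434)
Z = 439569 (Z = ((((10 - 5) + 5) + 33) + 620)² = (((5 + 5) + 33) + 620)² = ((10 + 33) + 620)² = (43 + 620)² = 663² = 439569)
((1209938 - y(1502, -233)) + Z)/(-2196422 + 1155350) = ((1209938 - 1*(-434)) + 439569)/(-2196422 + 1155350) = ((1209938 + 434) + 439569)/(-1041072) = (1210372 + 439569)*(-1/1041072) = 1649941*(-1/1041072) = -1649941/1041072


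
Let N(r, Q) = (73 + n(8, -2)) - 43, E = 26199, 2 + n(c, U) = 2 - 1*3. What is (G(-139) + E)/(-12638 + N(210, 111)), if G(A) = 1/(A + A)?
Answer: -7283321/3505858 ≈ -2.0775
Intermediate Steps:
n(c, U) = -3 (n(c, U) = -2 + (2 - 1*3) = -2 + (2 - 3) = -2 - 1 = -3)
N(r, Q) = 27 (N(r, Q) = (73 - 3) - 43 = 70 - 43 = 27)
G(A) = 1/(2*A)
(G(-139) + E)/(-12638 + N(210, 111)) = ((1/2)/(-139) + 26199)/(-12638 + 27) = ((1/2)*(-1/139) + 26199)/(-12611) = (-1/278 + 26199)*(-1/12611) = (7283321/278)*(-1/12611) = -7283321/3505858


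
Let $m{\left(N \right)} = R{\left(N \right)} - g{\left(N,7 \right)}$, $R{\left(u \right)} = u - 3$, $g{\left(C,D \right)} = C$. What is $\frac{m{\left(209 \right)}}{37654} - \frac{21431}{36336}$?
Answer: $- \frac{403535941}{684097872} \approx -0.58988$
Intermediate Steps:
$R{\left(u \right)} = -3 + u$
$m{\left(N \right)} = -3$ ($m{\left(N \right)} = \left(-3 + N\right) - N = -3$)
$\frac{m{\left(209 \right)}}{37654} - \frac{21431}{36336} = - \frac{3}{37654} - \frac{21431}{36336} = - \frac{403535941}{684097872}$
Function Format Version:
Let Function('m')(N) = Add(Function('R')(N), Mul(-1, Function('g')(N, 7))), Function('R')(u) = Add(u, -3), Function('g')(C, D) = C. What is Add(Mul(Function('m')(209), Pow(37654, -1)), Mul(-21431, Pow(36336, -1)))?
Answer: Rational(-403535941, 684097872) ≈ -0.58988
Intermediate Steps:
Function('R')(u) = Add(-3, u)
Function('m')(N) = -3 (Function('m')(N) = Add(Add(-3, N), Mul(-1, N)) = -3)
Add(Mul(Function('m')(209), Pow(37654, -1)), Mul(-21431, Pow(36336, -1))) = Add(Mul(-3, Pow(37654, -1)), Mul(-21431, Pow(36336, -1))) = Add(Mul(-3, Rational(1, 37654)), Mul(-21431, Rational(1, 36336))) = Add(Rational(-3, 37654), Rational(-21431, 36336)) = Rational(-403535941, 684097872)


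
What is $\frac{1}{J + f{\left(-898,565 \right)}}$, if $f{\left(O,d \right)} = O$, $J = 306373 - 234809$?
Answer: $\frac{1}{70666} \approx 1.4151 \cdot 10^{-5}$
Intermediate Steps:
$J = 71564$
$\frac{1}{J + f{\left(-898,565 \right)}} = \frac{1}{71564 - 898} = \frac{1}{70666}$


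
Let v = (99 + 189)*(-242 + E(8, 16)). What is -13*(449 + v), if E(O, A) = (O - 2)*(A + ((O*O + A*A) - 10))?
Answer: -6423053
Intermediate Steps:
E(O, A) = (-2 + O)*(-10 + A + A² + O²) (E(O, A) = (-2 + O)*(A + ((O² + A²) - 10)) = (-2 + O)*(A + ((A² + O²) - 10)) = (-2 + O)*(A + (-10 + A² + O²)) = (-2 + O)*(-10 + A + A² + O²))
v = 493632 (v = (99 + 189)*(-242 + (20 + 8³ - 10*8 - 2*16 - 2*16² - 2*8² + 16*8 + 8*16²)) = 288*(-242 + (20 + 512 - 80 - 32 - 2*256 - 2*64 + 128 + 8*256)) = 288*(-242 + (20 + 512 - 80 - 32 - 512 - 128 + 128 + 2048)) = 288*(-242 + 1956) = 288*1714 = 493632)
-13*(449 + v) = -13*(449 + 493632) = -13*494081 = -6423053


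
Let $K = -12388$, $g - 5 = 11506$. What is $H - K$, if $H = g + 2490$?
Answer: $26389$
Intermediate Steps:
$g = 11511$ ($g = 5 + 11506 = 11511$)
$H = 14001$ ($H = 11511 + 2490 = 14001$)
$H - K = 14001 - -12388 = 14001 + 12388 = 26389$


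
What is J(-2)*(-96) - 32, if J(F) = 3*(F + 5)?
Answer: -896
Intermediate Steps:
J(F) = 15 + 3*F (J(F) = 3*(5 + F) = 15 + 3*F)
J(-2)*(-96) - 32 = (15 + 3*(-2))*(-96) - 32 = (15 - 6)*(-96) - 32 = 9*(-96) - 32 = -864 - 32 = -896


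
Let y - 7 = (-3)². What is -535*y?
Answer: -8560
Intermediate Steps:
y = 16 (y = 7 + (-3)² = 7 + 9 = 16)
-535*y = -535*16 = -8560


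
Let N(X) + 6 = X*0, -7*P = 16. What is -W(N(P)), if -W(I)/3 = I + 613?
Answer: 1821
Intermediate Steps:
P = -16/7 (P = -⅐*16 = -16/7 ≈ -2.2857)
N(X) = -6 (N(X) = -6 + X*0 = -6 + 0 = -6)
W(I) = -1839 - 3*I (W(I) = -3*(I + 613) = -3*(613 + I) = -1839 - 3*I)
-W(N(P)) = -(-1839 - 3*(-6)) = -(-1839 + 18) = -1*(-1821) = 1821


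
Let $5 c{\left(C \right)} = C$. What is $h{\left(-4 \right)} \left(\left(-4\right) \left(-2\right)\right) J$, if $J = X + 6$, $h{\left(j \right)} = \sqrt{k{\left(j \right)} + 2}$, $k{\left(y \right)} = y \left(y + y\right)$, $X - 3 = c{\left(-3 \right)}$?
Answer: $\frac{336 \sqrt{34}}{5} \approx 391.84$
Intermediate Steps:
$c{\left(C \right)} = \frac{C}{5}$
$X = \frac{12}{5}$ ($X = 3 + \frac{1}{5} \left(-3\right) = 3 - \frac{3}{5} = \frac{12}{5} \approx 2.4$)
$k{\left(y \right)} = 2 y^{2}$ ($k{\left(y \right)} = y 2 y = 2 y^{2}$)
$h{\left(j \right)} = \sqrt{2 + 2 j^{2}}$ ($h{\left(j \right)} = \sqrt{2 j^{2} + 2} = \sqrt{2 + 2 j^{2}}$)
$J = \frac{42}{5}$ ($J = \frac{12}{5} + 6 = \frac{42}{5} \approx 8.4$)
$h{\left(-4 \right)} \left(\left(-4\right) \left(-2\right)\right) J = \sqrt{2 + 2 \left(-4\right)^{2}} \left(\left(-4\right) \left(-2\right)\right) \frac{42}{5} = \sqrt{2 + 2 \cdot 16} \cdot 8 \cdot \frac{42}{5} = \sqrt{2 + 32} \cdot 8 \cdot \frac{42}{5} = \sqrt{34} \cdot 8 \cdot \frac{42}{5} = 8 \sqrt{34} \cdot \frac{42}{5} = \frac{336 \sqrt{34}}{5}$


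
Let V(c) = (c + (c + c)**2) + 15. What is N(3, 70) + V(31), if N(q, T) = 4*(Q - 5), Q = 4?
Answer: 3886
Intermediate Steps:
N(q, T) = -4 (N(q, T) = 4*(4 - 5) = 4*(-1) = -4)
V(c) = 15 + c + 4*c**2 (V(c) = (c + (2*c)**2) + 15 = (c + 4*c**2) + 15 = 15 + c + 4*c**2)
N(3, 70) + V(31) = -4 + (15 + 31 + 4*31**2) = -4 + (15 + 31 + 4*961) = -4 + (15 + 31 + 3844) = -4 + 3890 = 3886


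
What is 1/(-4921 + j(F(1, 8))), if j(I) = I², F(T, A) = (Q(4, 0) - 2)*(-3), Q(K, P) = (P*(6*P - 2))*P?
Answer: -1/4885 ≈ -0.00020471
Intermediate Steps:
Q(K, P) = P²*(-2 + 6*P) (Q(K, P) = (P*(-2 + 6*P))*P = P²*(-2 + 6*P))
F(T, A) = 6 (F(T, A) = (0²*(-2 + 6*0) - 2)*(-3) = (0*(-2 + 0) - 2)*(-3) = (0*(-2) - 2)*(-3) = (0 - 2)*(-3) = -2*(-3) = 6)
1/(-4921 + j(F(1, 8))) = 1/(-4921 + 6²) = 1/(-4921 + 36) = 1/(-4885) = -1/4885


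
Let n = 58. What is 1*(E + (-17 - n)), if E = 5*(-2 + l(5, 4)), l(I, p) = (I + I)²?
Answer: 415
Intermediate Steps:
l(I, p) = 4*I² (l(I, p) = (2*I)² = 4*I²)
E = 490 (E = 5*(-2 + 4*5²) = 5*(-2 + 4*25) = 5*(-2 + 100) = 5*98 = 490)
1*(E + (-17 - n)) = 1*(490 + (-17 - 1*58)) = 1*(490 + (-17 - 58)) = 1*(490 - 75) = 1*415 = 415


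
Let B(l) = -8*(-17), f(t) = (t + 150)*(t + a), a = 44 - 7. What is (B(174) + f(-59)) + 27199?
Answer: 25333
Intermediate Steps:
a = 37
f(t) = (37 + t)*(150 + t) (f(t) = (t + 150)*(t + 37) = (150 + t)*(37 + t) = (37 + t)*(150 + t))
B(l) = 136
(B(174) + f(-59)) + 27199 = (136 + (5550 + (-59)**2 + 187*(-59))) + 27199 = (136 + (5550 + 3481 - 11033)) + 27199 = (136 - 2002) + 27199 = -1866 + 27199 = 25333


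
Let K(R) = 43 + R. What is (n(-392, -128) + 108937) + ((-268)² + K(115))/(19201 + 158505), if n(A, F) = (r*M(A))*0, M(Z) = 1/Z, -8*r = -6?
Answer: 9679415252/88853 ≈ 1.0894e+5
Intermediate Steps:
r = ¾ (r = -⅛*(-6) = ¾ ≈ 0.75000)
n(A, F) = 0 (n(A, F) = (3/(4*A))*0 = 0)
(n(-392, -128) + 108937) + ((-268)² + K(115))/(19201 + 158505) = (0 + 108937) + ((-268)² + (43 + 115))/(19201 + 158505) = 108937 + (71824 + 158)/177706 = 108937 + 71982*(1/177706) = 108937 + 35991/88853 = 9679415252/88853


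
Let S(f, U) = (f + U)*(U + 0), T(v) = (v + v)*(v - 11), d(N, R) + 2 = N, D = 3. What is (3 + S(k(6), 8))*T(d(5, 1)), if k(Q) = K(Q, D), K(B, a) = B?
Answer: -5520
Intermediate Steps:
d(N, R) = -2 + N
T(v) = 2*v*(-11 + v) (T(v) = (2*v)*(-11 + v) = 2*v*(-11 + v))
k(Q) = Q
S(f, U) = U*(U + f) (S(f, U) = (U + f)*U = U*(U + f))
(3 + S(k(6), 8))*T(d(5, 1)) = (3 + 8*(8 + 6))*(2*(-2 + 5)*(-11 + (-2 + 5))) = (3 + 8*14)*(2*3*(-11 + 3)) = (3 + 112)*(2*3*(-8)) = 115*(-48) = -5520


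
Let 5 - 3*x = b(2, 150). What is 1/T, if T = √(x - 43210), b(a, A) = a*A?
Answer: -I*√15591/25985 ≈ -0.0048052*I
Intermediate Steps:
b(a, A) = A*a
x = -295/3 (x = 5/3 - 50*2 = 5/3 - ⅓*300 = 5/3 - 100 = -295/3 ≈ -98.333)
T = 5*I*√15591/3 (T = √(-295/3 - 43210) = √(-129925/3) = 5*I*√15591/3 ≈ 208.11*I)
1/T = 1/(5*I*√15591/3) = -I*√15591/25985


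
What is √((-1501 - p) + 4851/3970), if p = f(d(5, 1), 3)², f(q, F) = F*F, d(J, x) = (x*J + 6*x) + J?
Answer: I*√24914485330/3970 ≈ 39.759*I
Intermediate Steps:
d(J, x) = J + 6*x + J*x (d(J, x) = (J*x + 6*x) + J = (6*x + J*x) + J = J + 6*x + J*x)
f(q, F) = F²
p = 81 (p = (3²)² = 9² = 81)
√((-1501 - p) + 4851/3970) = √((-1501 - 1*81) + 4851/3970) = √((-1501 - 81) + 4851*(1/3970)) = √(-1582 + 4851/3970) = √(-6275689/3970) = I*√24914485330/3970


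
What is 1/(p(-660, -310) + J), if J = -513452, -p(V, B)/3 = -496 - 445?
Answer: -1/510629 ≈ -1.9584e-6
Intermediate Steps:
p(V, B) = 2823 (p(V, B) = -3*(-496 - 445) = -3*(-941) = 2823)
1/(p(-660, -310) + J) = 1/(2823 - 513452) = 1/(-510629) = -1/510629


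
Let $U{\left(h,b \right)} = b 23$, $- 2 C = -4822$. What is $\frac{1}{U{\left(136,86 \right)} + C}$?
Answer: $\frac{1}{4389} \approx 0.00022784$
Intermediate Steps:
$C = 2411$ ($C = \left(- \frac{1}{2}\right) \left(-4822\right) = 2411$)
$U{\left(h,b \right)} = 23 b$
$\frac{1}{U{\left(136,86 \right)} + C} = \frac{1}{23 \cdot 86 + 2411} = \frac{1}{1978 + 2411} = \frac{1}{4389}$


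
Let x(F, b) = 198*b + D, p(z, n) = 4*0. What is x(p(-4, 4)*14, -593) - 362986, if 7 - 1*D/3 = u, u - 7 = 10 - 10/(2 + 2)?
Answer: -960845/2 ≈ -4.8042e+5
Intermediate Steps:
p(z, n) = 0
u = 29/2 (u = 7 + (10 - 10/(2 + 2)) = 7 + (10 - 10/4) = 7 + (10 - 10*¼) = 7 + (10 - 5/2) = 7 + 15/2 = 29/2 ≈ 14.500)
D = -45/2 (D = 21 - 3*29/2 = 21 - 87/2 = -45/2 ≈ -22.500)
x(F, b) = -45/2 + 198*b (x(F, b) = 198*b - 45/2 = -45/2 + 198*b)
x(p(-4, 4)*14, -593) - 362986 = (-45/2 + 198*(-593)) - 362986 = (-45/2 - 117414) - 362986 = -234873/2 - 362986 = -960845/2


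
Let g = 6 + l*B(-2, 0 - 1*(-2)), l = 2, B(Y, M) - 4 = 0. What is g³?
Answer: 2744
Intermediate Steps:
B(Y, M) = 4 (B(Y, M) = 4 + 0 = 4)
g = 14 (g = 6 + 2*4 = 6 + 8 = 14)
g³ = 14³ = 2744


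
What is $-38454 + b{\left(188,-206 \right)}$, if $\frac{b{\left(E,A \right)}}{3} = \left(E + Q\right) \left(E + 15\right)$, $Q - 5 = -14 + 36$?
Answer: $92481$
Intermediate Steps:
$Q = 27$ ($Q = 5 + \left(-14 + 36\right) = 5 + 22 = 27$)
$b{\left(E,A \right)} = 3 \left(15 + E\right) \left(27 + E\right)$ ($b{\left(E,A \right)} = 3 \left(E + 27\right) \left(E + 15\right) = 3 \left(27 + E\right) \left(15 + E\right) = 3 \left(15 + E\right) \left(27 + E\right)$)
$-38454 + b{\left(188,-206 \right)} = -38454 + \left(1215 + 3 \cdot 188^{2} + 126 \cdot 188\right) = -38454 + \left(1215 + 3 \cdot 35344 + 23688\right) = -38454 + \left(1215 + 106032 + 23688\right) = -38454 + 130935 = 92481$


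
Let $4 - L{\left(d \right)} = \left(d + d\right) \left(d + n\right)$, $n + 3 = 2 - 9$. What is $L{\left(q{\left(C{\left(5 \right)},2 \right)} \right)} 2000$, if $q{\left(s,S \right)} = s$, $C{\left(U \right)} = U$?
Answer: $108000$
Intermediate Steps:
$n = -10$ ($n = -3 + \left(2 - 9\right) = -3 - 7 = -10$)
$L{\left(d \right)} = 4 - 2 d \left(-10 + d\right)$ ($L{\left(d \right)} = 4 - \left(d + d\right) \left(d - 10\right) = 4 - 2 d \left(-10 + d\right)$)
$L{\left(q{\left(C{\left(5 \right)},2 \right)} \right)} 2000 = \left(4 - 2 \cdot 5^{2} + 20 \cdot 5\right) 2000 = \left(4 - 50 + 100\right) 2000 = 54 \cdot 2000 = 108000$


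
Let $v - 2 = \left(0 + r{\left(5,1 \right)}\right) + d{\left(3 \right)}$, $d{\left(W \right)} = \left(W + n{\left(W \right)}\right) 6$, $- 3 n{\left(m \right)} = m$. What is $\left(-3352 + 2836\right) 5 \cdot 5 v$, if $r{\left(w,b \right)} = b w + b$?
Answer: $-258000$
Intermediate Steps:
$r{\left(w,b \right)} = b + b w$
$n{\left(m \right)} = - \frac{m}{3}$
$d{\left(W \right)} = 4 W$ ($d{\left(W \right)} = \left(W - \frac{W}{3}\right) 6 = \frac{2 W}{3} \cdot 6 = 4 W$)
$v = 20$ ($v = 2 + \left(\left(0 + 1 \left(1 + 5\right)\right) + 4 \cdot 3\right) = 2 + \left(\left(0 + 1 \cdot 6\right) + 12\right) = 2 + \left(\left(0 + 6\right) + 12\right) = 2 + \left(6 + 12\right) = 2 + 18 = 20$)
$\left(-3352 + 2836\right) 5 \cdot 5 v = \left(-3352 + 2836\right) 5 \cdot 5 \cdot 20 = - 516 \cdot 25 \cdot 20 = \left(-516\right) 500 = -258000$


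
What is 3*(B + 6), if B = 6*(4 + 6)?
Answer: 198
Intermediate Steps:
B = 60 (B = 6*10 = 60)
3*(B + 6) = 3*(60 + 6) = 3*66 = 198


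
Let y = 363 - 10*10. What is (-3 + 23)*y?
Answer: 5260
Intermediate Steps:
y = 263 (y = 363 - 1*100 = 363 - 100 = 263)
(-3 + 23)*y = (-3 + 23)*263 = 20*263 = 5260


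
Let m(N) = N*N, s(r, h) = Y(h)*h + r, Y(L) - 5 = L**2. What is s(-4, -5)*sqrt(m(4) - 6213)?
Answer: -154*I*sqrt(6197) ≈ -12123.0*I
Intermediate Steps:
Y(L) = 5 + L**2
s(r, h) = r + h*(5 + h**2) (s(r, h) = (5 + h**2)*h + r = h*(5 + h**2) + r = r + h*(5 + h**2))
m(N) = N**2
s(-4, -5)*sqrt(m(4) - 6213) = (-4 - 5*(5 + (-5)**2))*sqrt(4**2 - 6213) = (-4 - 5*(5 + 25))*sqrt(16 - 6213) = (-4 - 5*30)*sqrt(-6197) = (-4 - 150)*(I*sqrt(6197)) = -154*I*sqrt(6197)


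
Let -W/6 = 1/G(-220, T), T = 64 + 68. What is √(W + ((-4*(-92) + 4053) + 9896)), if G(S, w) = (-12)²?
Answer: √2061642/12 ≈ 119.65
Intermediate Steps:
T = 132
G(S, w) = 144
W = -1/24 (W = -6/144 = -6*1/144 = -1/24 ≈ -0.041667)
√(W + ((-4*(-92) + 4053) + 9896)) = √(-1/24 + ((-4*(-92) + 4053) + 9896)) = √(-1/24 + ((368 + 4053) + 9896)) = √(-1/24 + (4421 + 9896)) = √(-1/24 + 14317) = √(343607/24) = √2061642/12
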